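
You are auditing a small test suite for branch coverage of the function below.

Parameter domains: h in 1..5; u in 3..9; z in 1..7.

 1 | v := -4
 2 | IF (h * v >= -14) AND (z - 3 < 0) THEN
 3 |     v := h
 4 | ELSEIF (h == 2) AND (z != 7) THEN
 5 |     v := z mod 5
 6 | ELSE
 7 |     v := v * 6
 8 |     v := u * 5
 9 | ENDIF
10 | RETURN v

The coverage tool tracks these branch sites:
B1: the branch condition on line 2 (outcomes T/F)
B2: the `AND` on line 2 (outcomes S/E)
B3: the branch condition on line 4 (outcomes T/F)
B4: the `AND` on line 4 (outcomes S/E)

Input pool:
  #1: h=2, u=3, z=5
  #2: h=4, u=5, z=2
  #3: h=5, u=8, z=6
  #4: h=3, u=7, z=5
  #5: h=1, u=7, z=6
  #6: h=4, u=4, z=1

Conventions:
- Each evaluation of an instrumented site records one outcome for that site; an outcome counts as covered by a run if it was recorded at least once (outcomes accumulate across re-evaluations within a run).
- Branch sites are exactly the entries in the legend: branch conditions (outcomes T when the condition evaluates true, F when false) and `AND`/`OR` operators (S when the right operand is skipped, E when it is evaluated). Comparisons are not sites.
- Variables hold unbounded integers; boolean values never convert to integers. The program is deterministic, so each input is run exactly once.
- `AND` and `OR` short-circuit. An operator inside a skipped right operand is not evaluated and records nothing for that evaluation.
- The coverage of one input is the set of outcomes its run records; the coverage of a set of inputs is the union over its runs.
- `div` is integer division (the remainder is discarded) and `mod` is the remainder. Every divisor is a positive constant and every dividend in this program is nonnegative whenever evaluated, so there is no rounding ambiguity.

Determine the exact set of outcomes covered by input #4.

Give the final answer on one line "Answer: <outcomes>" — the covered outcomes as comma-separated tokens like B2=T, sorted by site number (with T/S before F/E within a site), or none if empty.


Simulating input #4 (h=3, u=7, z=5) step by step:
  B2->E, B1->F, B4->S, B3->F
deduplicating events, the covered set is: B1=F, B2=E, B3=F, B4=S
Answer: B1=F, B2=E, B3=F, B4=S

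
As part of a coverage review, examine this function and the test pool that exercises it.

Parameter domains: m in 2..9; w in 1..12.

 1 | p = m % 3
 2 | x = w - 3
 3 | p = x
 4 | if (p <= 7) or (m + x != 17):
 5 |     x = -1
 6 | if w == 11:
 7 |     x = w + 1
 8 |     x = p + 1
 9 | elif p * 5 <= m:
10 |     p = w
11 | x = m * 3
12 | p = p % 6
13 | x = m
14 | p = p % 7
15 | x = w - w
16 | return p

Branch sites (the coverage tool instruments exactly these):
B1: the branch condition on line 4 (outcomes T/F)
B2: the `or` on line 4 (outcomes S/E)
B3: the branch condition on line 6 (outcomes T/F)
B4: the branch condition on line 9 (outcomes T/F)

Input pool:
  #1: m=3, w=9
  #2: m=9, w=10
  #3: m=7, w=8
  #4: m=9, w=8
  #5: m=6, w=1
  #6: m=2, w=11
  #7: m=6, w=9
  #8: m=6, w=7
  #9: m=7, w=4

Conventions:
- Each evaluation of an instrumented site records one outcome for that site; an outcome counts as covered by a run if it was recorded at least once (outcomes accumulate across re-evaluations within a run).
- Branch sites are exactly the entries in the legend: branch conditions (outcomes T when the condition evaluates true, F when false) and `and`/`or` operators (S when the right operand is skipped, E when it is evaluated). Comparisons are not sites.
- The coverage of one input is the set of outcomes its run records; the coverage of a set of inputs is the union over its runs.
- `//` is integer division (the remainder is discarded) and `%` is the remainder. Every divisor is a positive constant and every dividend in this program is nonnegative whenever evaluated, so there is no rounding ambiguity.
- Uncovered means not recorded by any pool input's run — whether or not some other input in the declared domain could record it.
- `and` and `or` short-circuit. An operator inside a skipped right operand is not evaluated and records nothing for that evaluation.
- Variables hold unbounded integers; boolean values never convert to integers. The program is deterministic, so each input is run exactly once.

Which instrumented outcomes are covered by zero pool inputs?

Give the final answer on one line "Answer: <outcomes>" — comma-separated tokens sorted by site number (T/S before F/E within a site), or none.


input #1 (m=3, w=9): events B2->S, B1->T, B3->F, B4->F; covers B1=T, B2=S, B3=F, B4=F
input #2 (m=9, w=10): events B2->S, B1->T, B3->F, B4->F; covers B1=T, B2=S, B3=F, B4=F
input #3 (m=7, w=8): events B2->S, B1->T, B3->F, B4->F; covers B1=T, B2=S, B3=F, B4=F
input #4 (m=9, w=8): events B2->S, B1->T, B3->F, B4->F; covers B1=T, B2=S, B3=F, B4=F
input #5 (m=6, w=1): events B2->S, B1->T, B3->F, B4->T; covers B1=T, B2=S, B3=F, B4=T
input #6 (m=2, w=11): events B2->E, B1->T, B3->T; covers B1=T, B2=E, B3=T
input #7 (m=6, w=9): events B2->S, B1->T, B3->F, B4->F; covers B1=T, B2=S, B3=F, B4=F
input #8 (m=6, w=7): events B2->S, B1->T, B3->F, B4->F; covers B1=T, B2=S, B3=F, B4=F
input #9 (m=7, w=4): events B2->S, B1->T, B3->F, B4->T; covers B1=T, B2=S, B3=F, B4=T
union over the pool: B1=T, B2=S, B2=E, B3=T, B3=F, B4=T, B4=F
uncovered (1 of 8): B1=F
Answer: B1=F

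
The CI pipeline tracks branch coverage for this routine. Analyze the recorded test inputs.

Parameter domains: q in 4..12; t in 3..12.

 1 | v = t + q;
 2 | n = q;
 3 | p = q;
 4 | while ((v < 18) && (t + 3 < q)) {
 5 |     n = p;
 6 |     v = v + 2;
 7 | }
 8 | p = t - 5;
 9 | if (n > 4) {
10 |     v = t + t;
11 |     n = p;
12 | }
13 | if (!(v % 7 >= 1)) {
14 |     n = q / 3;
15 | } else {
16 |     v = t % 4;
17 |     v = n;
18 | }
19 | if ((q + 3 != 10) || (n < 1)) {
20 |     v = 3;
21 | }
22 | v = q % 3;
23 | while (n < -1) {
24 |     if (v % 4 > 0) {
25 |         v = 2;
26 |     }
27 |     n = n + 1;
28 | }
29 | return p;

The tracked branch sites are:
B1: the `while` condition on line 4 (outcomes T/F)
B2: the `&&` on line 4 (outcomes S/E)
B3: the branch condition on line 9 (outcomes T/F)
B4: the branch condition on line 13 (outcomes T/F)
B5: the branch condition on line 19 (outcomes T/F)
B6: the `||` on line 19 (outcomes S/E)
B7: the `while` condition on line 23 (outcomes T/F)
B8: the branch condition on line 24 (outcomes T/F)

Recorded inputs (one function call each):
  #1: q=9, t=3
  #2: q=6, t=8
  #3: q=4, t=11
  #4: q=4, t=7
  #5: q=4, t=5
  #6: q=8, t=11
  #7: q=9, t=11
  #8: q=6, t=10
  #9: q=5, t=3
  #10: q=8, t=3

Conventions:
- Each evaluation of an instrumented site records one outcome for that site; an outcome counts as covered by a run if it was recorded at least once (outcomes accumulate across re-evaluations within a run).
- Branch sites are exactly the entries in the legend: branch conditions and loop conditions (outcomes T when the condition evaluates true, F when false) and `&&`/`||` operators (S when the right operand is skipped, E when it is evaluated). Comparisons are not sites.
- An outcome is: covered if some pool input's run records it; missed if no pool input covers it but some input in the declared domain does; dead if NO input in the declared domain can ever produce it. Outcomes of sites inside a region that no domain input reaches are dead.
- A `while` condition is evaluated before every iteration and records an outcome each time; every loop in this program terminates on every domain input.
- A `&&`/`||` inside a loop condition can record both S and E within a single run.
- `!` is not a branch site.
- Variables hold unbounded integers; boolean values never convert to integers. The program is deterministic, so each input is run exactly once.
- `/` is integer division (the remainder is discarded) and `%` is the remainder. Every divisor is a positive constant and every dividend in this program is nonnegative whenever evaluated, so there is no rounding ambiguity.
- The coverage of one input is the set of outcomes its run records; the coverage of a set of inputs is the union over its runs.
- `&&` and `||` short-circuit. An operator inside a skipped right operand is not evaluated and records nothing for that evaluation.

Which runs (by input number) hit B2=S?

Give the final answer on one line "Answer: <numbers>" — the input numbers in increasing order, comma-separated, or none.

input #1 (q=9, t=3): hits B2=S
input #2 (q=6, t=8): never hits B2=S
input #3 (q=4, t=11): never hits B2=S
input #4 (q=4, t=7): never hits B2=S
input #5 (q=4, t=5): never hits B2=S
input #6 (q=8, t=11): hits B2=S
input #7 (q=9, t=11): hits B2=S
input #8 (q=6, t=10): never hits B2=S
input #9 (q=5, t=3): never hits B2=S
input #10 (q=8, t=3): hits B2=S

Answer: 1, 6, 7, 10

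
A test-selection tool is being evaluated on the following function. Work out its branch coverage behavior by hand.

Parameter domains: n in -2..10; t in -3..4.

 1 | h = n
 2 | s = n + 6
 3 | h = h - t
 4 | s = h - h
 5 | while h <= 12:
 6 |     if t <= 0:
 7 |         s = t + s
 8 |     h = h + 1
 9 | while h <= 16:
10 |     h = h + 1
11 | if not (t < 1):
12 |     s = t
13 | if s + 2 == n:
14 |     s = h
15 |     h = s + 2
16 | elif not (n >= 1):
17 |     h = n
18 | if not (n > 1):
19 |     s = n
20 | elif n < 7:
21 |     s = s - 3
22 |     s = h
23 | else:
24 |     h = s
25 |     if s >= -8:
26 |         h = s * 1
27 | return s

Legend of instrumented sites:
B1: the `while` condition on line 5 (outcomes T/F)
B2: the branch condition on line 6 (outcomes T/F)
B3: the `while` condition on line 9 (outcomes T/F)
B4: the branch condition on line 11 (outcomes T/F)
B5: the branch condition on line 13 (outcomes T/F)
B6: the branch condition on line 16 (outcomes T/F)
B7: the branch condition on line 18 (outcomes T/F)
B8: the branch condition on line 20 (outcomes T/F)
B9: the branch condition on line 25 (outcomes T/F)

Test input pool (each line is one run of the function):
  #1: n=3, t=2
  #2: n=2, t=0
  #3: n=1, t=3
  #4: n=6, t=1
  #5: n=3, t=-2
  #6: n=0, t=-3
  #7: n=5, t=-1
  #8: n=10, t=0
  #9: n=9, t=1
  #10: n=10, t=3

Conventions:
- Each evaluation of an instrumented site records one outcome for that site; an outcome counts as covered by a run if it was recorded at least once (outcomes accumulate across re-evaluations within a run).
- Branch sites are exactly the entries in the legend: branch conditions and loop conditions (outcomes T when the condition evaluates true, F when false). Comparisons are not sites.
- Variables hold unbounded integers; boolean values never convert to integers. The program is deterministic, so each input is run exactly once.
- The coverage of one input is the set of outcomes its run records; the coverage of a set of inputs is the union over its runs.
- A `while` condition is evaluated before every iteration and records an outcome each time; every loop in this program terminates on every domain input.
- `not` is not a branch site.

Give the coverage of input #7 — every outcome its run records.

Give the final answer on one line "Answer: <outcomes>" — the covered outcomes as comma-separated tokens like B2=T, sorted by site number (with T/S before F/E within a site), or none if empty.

Simulating input #7 (n=5, t=-1) step by step:
  B1->T, B2->T, B1->T, B2->T, B1->T, B2->T, B1->T, B2->T, B1->T, B2->T
  B1->T, B2->T, B1->T, B2->T, B1->F, B3->T, B3->T, B3->T, B3->T, B3->F
  B4->F, B5->F, B6->F, B7->F, B8->T
deduplicating events, the covered set is: B1=T, B1=F, B2=T, B3=T, B3=F, B4=F, B5=F, B6=F, B7=F, B8=T

Answer: B1=T, B1=F, B2=T, B3=T, B3=F, B4=F, B5=F, B6=F, B7=F, B8=T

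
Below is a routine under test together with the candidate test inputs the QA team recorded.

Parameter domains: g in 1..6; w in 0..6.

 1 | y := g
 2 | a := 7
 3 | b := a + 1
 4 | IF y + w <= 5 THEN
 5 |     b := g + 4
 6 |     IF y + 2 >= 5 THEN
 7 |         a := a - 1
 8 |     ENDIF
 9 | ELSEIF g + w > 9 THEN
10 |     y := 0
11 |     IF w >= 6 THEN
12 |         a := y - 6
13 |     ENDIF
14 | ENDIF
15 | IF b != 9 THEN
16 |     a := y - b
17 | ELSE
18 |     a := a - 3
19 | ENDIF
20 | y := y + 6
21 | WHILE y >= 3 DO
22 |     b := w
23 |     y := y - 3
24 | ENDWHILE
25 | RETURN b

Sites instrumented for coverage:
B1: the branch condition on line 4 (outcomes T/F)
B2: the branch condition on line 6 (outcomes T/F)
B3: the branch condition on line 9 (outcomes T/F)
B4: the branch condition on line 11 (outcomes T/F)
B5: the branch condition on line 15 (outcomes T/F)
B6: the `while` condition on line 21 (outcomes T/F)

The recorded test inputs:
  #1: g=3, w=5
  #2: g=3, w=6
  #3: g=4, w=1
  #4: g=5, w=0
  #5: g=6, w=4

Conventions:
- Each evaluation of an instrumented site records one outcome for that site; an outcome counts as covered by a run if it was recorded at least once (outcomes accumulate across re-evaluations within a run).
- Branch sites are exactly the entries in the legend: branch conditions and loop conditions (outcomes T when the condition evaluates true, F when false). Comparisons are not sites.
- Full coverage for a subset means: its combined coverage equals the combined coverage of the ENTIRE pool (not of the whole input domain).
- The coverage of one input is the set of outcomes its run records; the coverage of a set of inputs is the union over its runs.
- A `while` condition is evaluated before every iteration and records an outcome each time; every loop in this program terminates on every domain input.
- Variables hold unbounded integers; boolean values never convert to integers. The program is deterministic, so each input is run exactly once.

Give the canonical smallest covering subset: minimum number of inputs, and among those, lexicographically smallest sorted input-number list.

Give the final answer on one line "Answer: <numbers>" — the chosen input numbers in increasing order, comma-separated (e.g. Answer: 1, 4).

test 1 (g=3, w=5) fires B1->F, B3->F, B5->T, B6->T, B6->T, B6->T, B6->F; hits B1=F, B3=F, B5=T, B6=T, B6=F
test 2 (g=3, w=6) fires B1->F, B3->F, B5->T, B6->T, B6->T, B6->T, B6->F; hits B1=F, B3=F, B5=T, B6=T, B6=F
test 3 (g=4, w=1) fires B1->T, B2->T, B5->T, B6->T, B6->T, B6->T, B6->F; hits B1=T, B2=T, B5=T, B6=T, B6=F
test 4 (g=5, w=0) fires B1->T, B2->T, B5->F, B6->T, B6->T, B6->T, B6->F; hits B1=T, B2=T, B5=F, B6=T, B6=F
test 5 (g=6, w=4) fires B1->F, B3->T, B4->F, B5->T, B6->T, B6->T, B6->F; hits B1=F, B3=T, B4=F, B5=T, B6=T, B6=F
the full pool covers 10 outcomes: B1=T, B1=F, B2=T, B3=T, B3=F, B4=F, B5=T, B5=F, B6=T, B6=F
no size-1 subset reaches all 10 outcomes (best union: 6/10)
no size-2 subset reaches all 10 outcomes (best union: 9/10)
size 3: inputs {1, 4, 5} cover all 10 outcomes, and no lexicographically smaller subset of this size does

Answer: 1, 4, 5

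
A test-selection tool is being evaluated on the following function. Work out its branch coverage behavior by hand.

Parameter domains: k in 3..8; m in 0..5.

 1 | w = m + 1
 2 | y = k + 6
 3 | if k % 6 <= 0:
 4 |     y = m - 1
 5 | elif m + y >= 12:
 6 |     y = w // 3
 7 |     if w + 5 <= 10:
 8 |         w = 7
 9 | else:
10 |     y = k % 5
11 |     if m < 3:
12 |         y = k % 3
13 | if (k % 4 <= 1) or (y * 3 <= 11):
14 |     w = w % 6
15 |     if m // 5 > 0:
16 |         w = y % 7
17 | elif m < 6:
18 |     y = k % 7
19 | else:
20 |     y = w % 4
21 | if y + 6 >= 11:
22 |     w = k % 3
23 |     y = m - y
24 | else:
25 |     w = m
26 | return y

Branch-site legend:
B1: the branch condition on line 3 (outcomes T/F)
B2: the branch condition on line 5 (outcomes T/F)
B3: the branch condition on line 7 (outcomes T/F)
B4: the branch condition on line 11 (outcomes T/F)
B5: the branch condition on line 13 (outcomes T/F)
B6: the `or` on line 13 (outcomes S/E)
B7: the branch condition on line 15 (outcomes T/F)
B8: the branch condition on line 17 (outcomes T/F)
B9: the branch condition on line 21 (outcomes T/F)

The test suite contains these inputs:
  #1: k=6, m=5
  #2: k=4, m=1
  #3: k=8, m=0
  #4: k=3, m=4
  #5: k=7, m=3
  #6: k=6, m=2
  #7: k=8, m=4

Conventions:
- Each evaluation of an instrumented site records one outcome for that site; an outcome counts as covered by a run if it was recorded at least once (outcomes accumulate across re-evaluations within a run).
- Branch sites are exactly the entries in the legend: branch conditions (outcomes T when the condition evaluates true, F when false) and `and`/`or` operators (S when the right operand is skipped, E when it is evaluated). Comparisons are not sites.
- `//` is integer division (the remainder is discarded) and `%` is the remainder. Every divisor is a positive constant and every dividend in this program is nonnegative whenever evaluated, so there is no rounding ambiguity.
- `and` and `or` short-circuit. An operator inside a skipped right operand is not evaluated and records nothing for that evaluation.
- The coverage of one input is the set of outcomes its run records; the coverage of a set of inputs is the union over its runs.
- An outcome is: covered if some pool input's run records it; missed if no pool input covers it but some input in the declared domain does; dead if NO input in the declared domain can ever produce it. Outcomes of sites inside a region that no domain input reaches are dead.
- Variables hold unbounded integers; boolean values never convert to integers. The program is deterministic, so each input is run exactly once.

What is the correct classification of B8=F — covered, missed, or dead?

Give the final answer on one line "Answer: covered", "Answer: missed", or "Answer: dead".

no pool input records B8=F
checking all 36 inputs in the declared domain: B8=F is never recorded -> dead

Answer: dead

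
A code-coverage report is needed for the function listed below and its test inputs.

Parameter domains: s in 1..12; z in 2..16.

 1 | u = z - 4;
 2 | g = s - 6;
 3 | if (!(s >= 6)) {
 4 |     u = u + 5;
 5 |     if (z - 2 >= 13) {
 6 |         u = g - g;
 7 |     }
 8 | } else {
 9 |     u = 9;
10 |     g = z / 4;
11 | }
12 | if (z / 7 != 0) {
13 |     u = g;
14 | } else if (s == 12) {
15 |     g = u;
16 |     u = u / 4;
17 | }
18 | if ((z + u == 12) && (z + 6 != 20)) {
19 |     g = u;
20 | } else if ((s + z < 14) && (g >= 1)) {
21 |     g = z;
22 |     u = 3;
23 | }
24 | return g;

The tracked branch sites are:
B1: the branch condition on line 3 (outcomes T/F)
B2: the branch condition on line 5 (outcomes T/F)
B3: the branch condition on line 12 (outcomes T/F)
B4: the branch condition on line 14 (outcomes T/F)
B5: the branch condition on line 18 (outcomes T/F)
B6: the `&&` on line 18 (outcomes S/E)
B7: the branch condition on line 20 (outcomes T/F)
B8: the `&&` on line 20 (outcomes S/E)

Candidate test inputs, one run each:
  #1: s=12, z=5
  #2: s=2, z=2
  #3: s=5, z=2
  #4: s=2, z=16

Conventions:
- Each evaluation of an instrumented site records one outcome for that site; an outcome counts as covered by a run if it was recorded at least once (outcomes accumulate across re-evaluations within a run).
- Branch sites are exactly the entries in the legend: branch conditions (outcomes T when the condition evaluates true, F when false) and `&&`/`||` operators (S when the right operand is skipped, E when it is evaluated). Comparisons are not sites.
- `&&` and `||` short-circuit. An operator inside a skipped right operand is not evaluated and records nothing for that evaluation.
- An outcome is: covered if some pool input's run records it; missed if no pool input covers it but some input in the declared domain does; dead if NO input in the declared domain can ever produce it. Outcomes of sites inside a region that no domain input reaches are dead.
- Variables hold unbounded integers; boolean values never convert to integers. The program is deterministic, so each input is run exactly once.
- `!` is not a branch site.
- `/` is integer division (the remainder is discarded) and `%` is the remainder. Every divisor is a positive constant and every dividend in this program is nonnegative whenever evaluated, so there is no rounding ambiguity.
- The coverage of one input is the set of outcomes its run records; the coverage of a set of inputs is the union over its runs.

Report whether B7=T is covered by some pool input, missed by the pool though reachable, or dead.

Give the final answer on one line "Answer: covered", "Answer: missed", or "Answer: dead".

no pool input records B7=T
but domain input (s=6, z=4) does record it -> reachable, so missed

Answer: missed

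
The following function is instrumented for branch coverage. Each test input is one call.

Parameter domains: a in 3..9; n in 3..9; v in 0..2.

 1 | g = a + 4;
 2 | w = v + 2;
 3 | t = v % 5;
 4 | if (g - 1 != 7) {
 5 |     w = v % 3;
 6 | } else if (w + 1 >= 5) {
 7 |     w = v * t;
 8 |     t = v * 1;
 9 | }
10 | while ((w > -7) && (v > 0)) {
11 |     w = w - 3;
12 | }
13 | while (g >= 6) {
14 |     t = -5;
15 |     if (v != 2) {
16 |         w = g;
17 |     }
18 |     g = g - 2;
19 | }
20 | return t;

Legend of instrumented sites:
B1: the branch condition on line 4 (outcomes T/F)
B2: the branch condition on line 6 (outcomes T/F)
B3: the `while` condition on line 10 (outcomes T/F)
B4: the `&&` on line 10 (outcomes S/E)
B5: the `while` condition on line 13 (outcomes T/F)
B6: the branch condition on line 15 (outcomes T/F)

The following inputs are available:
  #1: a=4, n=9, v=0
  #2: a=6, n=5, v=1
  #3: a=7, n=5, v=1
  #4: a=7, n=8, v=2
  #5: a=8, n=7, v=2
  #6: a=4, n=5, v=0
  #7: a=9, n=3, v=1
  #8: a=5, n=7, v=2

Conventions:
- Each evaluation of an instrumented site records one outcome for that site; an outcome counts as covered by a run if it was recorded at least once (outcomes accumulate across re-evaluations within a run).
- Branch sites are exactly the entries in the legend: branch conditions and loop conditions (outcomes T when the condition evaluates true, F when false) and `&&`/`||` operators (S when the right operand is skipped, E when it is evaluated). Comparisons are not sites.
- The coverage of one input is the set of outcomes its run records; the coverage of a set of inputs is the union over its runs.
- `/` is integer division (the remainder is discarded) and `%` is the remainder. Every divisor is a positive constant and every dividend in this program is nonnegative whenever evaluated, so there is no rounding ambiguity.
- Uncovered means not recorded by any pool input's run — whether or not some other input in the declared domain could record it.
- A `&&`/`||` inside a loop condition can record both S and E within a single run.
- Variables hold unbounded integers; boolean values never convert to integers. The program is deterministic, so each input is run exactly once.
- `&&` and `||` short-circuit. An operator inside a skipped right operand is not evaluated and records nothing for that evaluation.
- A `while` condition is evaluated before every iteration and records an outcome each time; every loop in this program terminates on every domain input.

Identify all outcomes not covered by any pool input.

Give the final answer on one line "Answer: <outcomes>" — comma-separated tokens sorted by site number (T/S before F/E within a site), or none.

input #1, a=4, n=9, v=0: events B1->F, B2->F, B4->E, B3->F, B5->T, B6->T, B5->T, B6->T, B5->F; outcomes B1=F, B2=F, B3=F, B4=E, B5=T, B5=F, B6=T
input #2, a=6, n=5, v=1: events B1->T, B4->E, B3->T, B4->E, B3->T, B4->E, B3->T, B4->S, B3->F, B5->T, B6->T, B5->T, B6->T, B5->T, ...; outcomes B1=T, B3=T, B3=F, B4=S, B4=E, B5=T, B5=F, B6=T
input #3, a=7, n=5, v=1: events B1->T, B4->E, B3->T, B4->E, B3->T, B4->E, B3->T, B4->S, B3->F, B5->T, B6->T, B5->T, B6->T, B5->T, ...; outcomes B1=T, B3=T, B3=F, B4=S, B4=E, B5=T, B5=F, B6=T
input #4, a=7, n=8, v=2: events B1->T, B4->E, B3->T, B4->E, B3->T, B4->E, B3->T, B4->S, B3->F, B5->T, B6->F, B5->T, B6->F, B5->T, ...; outcomes B1=T, B3=T, B3=F, B4=S, B4=E, B5=T, B5=F, B6=F
input #5, a=8, n=7, v=2: events B1->T, B4->E, B3->T, B4->E, B3->T, B4->E, B3->T, B4->S, B3->F, B5->T, B6->F, B5->T, B6->F, B5->T, ...; outcomes B1=T, B3=T, B3=F, B4=S, B4=E, B5=T, B5=F, B6=F
input #6, a=4, n=5, v=0: events B1->F, B2->F, B4->E, B3->F, B5->T, B6->T, B5->T, B6->T, B5->F; outcomes B1=F, B2=F, B3=F, B4=E, B5=T, B5=F, B6=T
input #7, a=9, n=3, v=1: events B1->T, B4->E, B3->T, B4->E, B3->T, B4->E, B3->T, B4->S, B3->F, B5->T, B6->T, B5->T, B6->T, B5->T, ...; outcomes B1=T, B3=T, B3=F, B4=S, B4=E, B5=T, B5=F, B6=T
input #8, a=5, n=7, v=2: events B1->T, B4->E, B3->T, B4->E, B3->T, B4->E, B3->T, B4->S, B3->F, B5->T, B6->F, B5->T, B6->F, B5->F; outcomes B1=T, B3=T, B3=F, B4=S, B4=E, B5=T, B5=F, B6=F
union over the pool: B1=T, B1=F, B2=F, B3=T, B3=F, B4=S, B4=E, B5=T, B5=F, B6=T, B6=F
uncovered (1 of 12): B2=T

Answer: B2=T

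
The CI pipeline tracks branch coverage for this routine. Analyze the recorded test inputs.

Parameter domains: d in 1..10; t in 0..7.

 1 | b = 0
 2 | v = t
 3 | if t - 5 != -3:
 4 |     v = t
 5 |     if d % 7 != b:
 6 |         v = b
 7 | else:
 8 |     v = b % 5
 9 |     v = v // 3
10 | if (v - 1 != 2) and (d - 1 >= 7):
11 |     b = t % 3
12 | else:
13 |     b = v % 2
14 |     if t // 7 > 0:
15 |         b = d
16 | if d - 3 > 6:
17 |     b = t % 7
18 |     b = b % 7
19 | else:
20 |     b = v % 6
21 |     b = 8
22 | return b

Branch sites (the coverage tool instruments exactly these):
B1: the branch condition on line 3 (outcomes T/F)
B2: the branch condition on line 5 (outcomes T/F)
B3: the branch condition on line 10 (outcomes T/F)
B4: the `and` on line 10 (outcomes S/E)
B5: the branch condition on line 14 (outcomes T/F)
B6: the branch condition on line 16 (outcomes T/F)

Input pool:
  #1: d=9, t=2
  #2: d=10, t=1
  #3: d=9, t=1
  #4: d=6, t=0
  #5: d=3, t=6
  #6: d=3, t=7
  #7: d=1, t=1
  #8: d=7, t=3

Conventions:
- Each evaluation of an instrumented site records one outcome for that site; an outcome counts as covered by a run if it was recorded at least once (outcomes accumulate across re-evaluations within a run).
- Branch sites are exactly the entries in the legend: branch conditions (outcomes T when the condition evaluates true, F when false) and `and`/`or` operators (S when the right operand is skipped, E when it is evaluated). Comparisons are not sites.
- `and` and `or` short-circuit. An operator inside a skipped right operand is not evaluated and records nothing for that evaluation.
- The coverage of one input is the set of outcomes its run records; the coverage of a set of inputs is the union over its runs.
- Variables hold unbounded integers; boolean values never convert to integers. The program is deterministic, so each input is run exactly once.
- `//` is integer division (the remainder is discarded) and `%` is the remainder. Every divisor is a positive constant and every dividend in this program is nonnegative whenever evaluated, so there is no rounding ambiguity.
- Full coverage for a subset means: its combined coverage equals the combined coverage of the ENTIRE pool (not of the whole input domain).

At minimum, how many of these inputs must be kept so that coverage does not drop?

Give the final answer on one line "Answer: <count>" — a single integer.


run #1 (d=9, t=2) runs B1->F, B4->E, B3->T, B6->F; records B1=F, B3=T, B4=E, B6=F
run #2 (d=10, t=1) runs B1->T, B2->T, B4->E, B3->T, B6->T; records B1=T, B2=T, B3=T, B4=E, B6=T
run #3 (d=9, t=1) runs B1->T, B2->T, B4->E, B3->T, B6->F; records B1=T, B2=T, B3=T, B4=E, B6=F
run #4 (d=6, t=0) runs B1->T, B2->T, B4->E, B3->F, B5->F, B6->F; records B1=T, B2=T, B3=F, B4=E, B5=F, B6=F
run #5 (d=3, t=6) runs B1->T, B2->T, B4->E, B3->F, B5->F, B6->F; records B1=T, B2=T, B3=F, B4=E, B5=F, B6=F
run #6 (d=3, t=7) runs B1->T, B2->T, B4->E, B3->F, B5->T, B6->F; records B1=T, B2=T, B3=F, B4=E, B5=T, B6=F
run #7 (d=1, t=1) runs B1->T, B2->T, B4->E, B3->F, B5->F, B6->F; records B1=T, B2=T, B3=F, B4=E, B5=F, B6=F
run #8 (d=7, t=3) runs B1->T, B2->F, B4->S, B3->F, B5->F, B6->F; records B1=T, B2=F, B3=F, B4=S, B5=F, B6=F
pool-wide coverage (12 outcomes): B1=T, B1=F, B2=T, B2=F, B3=T, B3=F, B4=S, B4=E, B5=T, B5=F, B6=T, B6=F
size 1 is not enough: best union over all size-1 subsets is 6/12
size 2 is not enough: best union over all size-2 subsets is 10/12
size 3 is not enough: best union over all size-3 subsets is 11/12
inputs {1, 2, 6, 8} (size 4) cover everything; no size-4 subset with a lexicographically smaller index list covers all 12
Answer: 4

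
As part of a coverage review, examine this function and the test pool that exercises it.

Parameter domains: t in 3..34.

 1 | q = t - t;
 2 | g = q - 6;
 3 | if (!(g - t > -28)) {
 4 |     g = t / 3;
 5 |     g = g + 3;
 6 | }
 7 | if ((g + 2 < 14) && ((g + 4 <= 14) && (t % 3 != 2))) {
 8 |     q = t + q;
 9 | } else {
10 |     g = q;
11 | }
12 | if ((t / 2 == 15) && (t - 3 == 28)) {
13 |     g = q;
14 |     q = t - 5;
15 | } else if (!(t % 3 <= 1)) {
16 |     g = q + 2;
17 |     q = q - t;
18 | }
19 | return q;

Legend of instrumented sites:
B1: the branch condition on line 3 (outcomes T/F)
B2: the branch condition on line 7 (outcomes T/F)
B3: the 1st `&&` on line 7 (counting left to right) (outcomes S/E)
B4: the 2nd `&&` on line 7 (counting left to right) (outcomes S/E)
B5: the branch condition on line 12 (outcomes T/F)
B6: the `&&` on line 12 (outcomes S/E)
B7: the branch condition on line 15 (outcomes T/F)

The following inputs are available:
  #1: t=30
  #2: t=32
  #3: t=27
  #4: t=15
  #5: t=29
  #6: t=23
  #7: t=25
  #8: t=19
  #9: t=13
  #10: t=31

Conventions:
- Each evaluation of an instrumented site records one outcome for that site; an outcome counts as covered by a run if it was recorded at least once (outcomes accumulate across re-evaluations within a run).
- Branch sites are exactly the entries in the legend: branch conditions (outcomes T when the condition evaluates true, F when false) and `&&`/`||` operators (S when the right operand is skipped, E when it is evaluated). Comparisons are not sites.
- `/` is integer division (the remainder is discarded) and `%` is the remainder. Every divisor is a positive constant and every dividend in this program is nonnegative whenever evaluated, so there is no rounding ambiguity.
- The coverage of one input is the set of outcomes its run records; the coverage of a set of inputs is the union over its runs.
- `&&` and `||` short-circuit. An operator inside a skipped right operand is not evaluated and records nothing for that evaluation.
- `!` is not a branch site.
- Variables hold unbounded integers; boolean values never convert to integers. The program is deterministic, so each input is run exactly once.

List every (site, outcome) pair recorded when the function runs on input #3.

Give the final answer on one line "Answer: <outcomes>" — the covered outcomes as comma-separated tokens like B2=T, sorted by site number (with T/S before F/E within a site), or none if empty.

Running input #3 (t=27), event by event:
  B1->T, B3->S, B2->F, B6->S, B5->F, B7->F
as a set, this run covers: B1=T, B2=F, B3=S, B5=F, B6=S, B7=F

Answer: B1=T, B2=F, B3=S, B5=F, B6=S, B7=F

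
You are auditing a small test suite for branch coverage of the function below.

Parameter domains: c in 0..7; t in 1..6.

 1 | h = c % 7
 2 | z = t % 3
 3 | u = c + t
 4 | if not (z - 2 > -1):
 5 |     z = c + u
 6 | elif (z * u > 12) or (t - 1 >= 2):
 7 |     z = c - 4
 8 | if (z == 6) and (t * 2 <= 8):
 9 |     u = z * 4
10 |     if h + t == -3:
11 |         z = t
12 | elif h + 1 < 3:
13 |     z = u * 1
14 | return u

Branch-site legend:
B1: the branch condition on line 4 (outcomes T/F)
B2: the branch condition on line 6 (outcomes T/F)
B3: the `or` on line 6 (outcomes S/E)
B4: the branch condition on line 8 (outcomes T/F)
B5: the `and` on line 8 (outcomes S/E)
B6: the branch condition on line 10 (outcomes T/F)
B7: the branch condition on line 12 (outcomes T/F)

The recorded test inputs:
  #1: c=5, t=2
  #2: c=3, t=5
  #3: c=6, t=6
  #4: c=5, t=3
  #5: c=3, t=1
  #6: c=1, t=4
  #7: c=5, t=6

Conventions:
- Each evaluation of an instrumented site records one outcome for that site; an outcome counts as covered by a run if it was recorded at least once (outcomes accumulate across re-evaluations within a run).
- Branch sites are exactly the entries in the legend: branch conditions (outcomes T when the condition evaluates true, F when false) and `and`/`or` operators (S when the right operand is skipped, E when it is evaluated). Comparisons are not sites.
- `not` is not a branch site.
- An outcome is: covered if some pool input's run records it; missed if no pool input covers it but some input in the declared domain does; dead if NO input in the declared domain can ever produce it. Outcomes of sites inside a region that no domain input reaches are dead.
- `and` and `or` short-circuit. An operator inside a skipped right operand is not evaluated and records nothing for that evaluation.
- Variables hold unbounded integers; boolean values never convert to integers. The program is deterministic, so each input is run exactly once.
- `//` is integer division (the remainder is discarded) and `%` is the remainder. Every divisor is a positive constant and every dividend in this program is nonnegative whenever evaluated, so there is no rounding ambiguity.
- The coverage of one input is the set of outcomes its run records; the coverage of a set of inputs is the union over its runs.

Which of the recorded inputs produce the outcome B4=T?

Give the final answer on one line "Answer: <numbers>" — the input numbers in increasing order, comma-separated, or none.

input #1 (c=5, t=2): misses B4=T
input #2 (c=3, t=5): misses B4=T
input #3 (c=6, t=6): misses B4=T
input #4 (c=5, t=3): misses B4=T
input #5 (c=3, t=1): misses B4=T
input #6 (c=1, t=4): covers B4=T
input #7 (c=5, t=6): misses B4=T

Answer: 6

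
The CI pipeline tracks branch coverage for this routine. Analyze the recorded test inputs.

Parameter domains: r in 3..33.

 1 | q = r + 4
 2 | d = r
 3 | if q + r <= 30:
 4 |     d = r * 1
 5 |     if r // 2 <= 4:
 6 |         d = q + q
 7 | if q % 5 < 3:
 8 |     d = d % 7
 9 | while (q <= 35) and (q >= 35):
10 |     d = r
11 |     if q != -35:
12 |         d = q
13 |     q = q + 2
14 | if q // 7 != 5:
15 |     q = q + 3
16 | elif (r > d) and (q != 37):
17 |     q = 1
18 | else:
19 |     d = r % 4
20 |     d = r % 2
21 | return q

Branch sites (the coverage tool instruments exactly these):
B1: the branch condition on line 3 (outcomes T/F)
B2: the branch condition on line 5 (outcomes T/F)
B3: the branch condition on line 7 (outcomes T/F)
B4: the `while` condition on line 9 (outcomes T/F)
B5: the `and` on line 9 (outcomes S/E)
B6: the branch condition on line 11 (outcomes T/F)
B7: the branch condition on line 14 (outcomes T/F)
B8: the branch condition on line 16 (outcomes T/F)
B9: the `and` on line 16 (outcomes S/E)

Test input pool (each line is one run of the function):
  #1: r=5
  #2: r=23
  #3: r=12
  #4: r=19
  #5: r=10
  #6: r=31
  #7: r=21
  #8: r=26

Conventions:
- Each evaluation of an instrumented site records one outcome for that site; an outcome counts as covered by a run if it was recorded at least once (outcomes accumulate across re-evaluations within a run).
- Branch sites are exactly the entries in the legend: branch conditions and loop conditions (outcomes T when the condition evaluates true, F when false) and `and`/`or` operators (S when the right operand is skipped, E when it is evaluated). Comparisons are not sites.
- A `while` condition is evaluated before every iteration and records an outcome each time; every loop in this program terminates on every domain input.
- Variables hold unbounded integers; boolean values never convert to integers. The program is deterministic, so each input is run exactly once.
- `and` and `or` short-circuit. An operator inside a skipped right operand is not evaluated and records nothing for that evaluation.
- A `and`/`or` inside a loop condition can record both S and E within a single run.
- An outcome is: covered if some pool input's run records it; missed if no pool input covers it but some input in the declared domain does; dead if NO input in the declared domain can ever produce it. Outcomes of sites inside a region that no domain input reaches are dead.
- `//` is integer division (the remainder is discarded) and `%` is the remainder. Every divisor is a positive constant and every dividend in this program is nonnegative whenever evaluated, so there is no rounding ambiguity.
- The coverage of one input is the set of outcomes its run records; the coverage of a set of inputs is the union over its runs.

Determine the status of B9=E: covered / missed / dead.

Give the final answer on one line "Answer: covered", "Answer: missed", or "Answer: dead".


no pool input records B9=E
but domain input (r=32) does record it -> reachable, so missed
Answer: missed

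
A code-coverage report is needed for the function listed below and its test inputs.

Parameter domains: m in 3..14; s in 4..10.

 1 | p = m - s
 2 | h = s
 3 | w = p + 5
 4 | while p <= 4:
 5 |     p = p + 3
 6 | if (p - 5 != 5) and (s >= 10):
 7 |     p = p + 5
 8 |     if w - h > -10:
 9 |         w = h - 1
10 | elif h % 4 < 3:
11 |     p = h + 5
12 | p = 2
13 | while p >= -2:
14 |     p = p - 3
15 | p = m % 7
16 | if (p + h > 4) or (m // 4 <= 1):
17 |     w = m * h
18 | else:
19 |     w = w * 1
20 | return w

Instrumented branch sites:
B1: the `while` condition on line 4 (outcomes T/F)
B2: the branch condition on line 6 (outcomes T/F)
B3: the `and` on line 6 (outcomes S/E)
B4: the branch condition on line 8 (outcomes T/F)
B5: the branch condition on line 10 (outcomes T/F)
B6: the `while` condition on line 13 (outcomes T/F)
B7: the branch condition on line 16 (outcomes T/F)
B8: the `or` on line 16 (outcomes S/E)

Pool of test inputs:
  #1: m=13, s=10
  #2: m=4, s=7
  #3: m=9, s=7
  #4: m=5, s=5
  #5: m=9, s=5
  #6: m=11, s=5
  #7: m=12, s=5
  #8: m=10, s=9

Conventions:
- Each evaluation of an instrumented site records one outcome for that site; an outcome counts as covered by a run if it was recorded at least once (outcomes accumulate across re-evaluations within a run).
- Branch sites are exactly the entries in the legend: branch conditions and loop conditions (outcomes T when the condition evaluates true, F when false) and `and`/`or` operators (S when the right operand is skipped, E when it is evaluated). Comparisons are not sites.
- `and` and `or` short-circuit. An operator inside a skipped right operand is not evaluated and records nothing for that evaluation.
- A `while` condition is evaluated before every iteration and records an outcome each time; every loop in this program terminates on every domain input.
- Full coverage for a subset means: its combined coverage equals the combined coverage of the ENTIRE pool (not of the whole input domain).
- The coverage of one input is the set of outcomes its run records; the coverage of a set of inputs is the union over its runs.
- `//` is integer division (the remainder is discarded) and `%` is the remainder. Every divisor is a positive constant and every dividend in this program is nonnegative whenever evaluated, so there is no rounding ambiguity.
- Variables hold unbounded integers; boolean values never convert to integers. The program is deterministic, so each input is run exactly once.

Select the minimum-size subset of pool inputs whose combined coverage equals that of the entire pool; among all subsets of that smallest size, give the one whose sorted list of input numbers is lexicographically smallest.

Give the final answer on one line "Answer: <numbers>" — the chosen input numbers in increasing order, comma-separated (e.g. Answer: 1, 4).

input #1, m=13, s=10: events B1->T, B1->F, B3->E, B2->T, B4->T, B6->T, B6->T, B6->F, B8->S, B7->T; outcomes B1=T, B1=F, B2=T, B3=E, B4=T, B6=T, B6=F, B7=T, B8=S
input #2, m=4, s=7: events B1->T, B1->T, B1->T, B1->F, B3->E, B2->F, B5->F, B6->T, B6->T, B6->F, B8->S, B7->T; outcomes B1=T, B1=F, B2=F, B3=E, B5=F, B6=T, B6=F, B7=T, B8=S
input #3, m=9, s=7: events B1->T, B1->F, B3->E, B2->F, B5->F, B6->T, B6->T, B6->F, B8->S, B7->T; outcomes B1=T, B1=F, B2=F, B3=E, B5=F, B6=T, B6=F, B7=T, B8=S
input #4, m=5, s=5: events B1->T, B1->T, B1->F, B3->E, B2->F, B5->T, B6->T, B6->T, B6->F, B8->S, B7->T; outcomes B1=T, B1=F, B2=F, B3=E, B5=T, B6=T, B6=F, B7=T, B8=S
input #5, m=9, s=5: events B1->T, B1->F, B3->E, B2->F, B5->T, B6->T, B6->T, B6->F, B8->S, B7->T; outcomes B1=T, B1=F, B2=F, B3=E, B5=T, B6=T, B6=F, B7=T, B8=S
input #6, m=11, s=5: events B1->F, B3->E, B2->F, B5->T, B6->T, B6->T, B6->F, B8->S, B7->T; outcomes B1=F, B2=F, B3=E, B5=T, B6=T, B6=F, B7=T, B8=S
input #7, m=12, s=5: events B1->F, B3->E, B2->F, B5->T, B6->T, B6->T, B6->F, B8->S, B7->T; outcomes B1=F, B2=F, B3=E, B5=T, B6=T, B6=F, B7=T, B8=S
input #8, m=10, s=9: events B1->T, B1->T, B1->F, B3->E, B2->F, B5->T, B6->T, B6->T, B6->F, B8->S, B7->T; outcomes B1=T, B1=F, B2=F, B3=E, B5=T, B6=T, B6=F, B7=T, B8=S
pool-wide coverage (12 outcomes): B1=T, B1=F, B2=T, B2=F, B3=E, B4=T, B5=T, B5=F, B6=T, B6=F, B7=T, B8=S
checked all size-1 subsets: none covers 12 outcomes (max 9/12)
checked all size-2 subsets: none covers 12 outcomes (max 11/12)
the canonical winner is {1, 2, 4}: size 3, full 12-outcome coverage, earliest index list among size-3 covers

Answer: 1, 2, 4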